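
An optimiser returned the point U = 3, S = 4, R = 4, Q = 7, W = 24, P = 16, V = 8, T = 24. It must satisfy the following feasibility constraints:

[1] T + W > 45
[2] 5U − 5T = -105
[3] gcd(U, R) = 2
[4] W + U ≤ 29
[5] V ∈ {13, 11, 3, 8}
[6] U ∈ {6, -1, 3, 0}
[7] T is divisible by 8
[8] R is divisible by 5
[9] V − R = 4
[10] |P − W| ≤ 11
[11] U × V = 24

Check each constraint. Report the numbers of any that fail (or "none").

No — constraints 3 and 8 are not satisfied.

[1] T + W = 24 + 24 = 48; 48 > 45  ✔
[2] 5U − 5T = 5(3) − 5(24) = -105  ✔
[3] gcd(3, 4) = 1, not 2  ✘
[4] W + U = 24 + 3 = 27; 27 ≤ 29  ✔
[5] V = 8 is in {13, 11, 3, 8}  ✔
[6] U = 3 is in {6, -1, 3, 0}  ✔
[7] 24 / 8 = 3, so 8 divides 24  ✔
[8] 4 = 5×0 + 4, so 5 does not divide 4  ✘
[9] V − R = 8 − 4 = 4  ✔
[10] |16 − 24| = 8; 8 ≤ 11  ✔
[11] U × V = 3 × 8 = 24  ✔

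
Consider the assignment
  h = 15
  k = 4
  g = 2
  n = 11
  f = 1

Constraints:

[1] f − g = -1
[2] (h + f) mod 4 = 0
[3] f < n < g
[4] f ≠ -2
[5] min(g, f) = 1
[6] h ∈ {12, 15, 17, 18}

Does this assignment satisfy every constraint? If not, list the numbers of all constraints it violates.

[1] f − g = 1 − 2 = -1  ✓
[2] h + f = 16; 16 mod 4 = 0  ✓
[3] values 1, 11, 2; n = 11 is not < g = 2  ✗
[4] f = 1, and 1 ≠ -2  ✓
[5] min(2, 1) = 1  ✓
[6] h = 15 is in {12, 15, 17, 18}  ✓

No — constraint 3 is not satisfied.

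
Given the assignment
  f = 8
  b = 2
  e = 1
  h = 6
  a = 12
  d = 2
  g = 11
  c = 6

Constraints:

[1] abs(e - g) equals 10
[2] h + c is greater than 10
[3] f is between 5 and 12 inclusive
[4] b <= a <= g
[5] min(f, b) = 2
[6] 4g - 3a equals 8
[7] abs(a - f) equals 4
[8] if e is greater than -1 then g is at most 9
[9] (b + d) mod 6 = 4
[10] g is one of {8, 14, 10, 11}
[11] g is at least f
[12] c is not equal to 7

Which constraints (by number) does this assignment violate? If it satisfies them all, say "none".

[1] abs(1 - 11) = 10  ✔
[2] h + c = 6 + 6 = 12; 12 > 10  ✔
[3] f = 8 lies in [5, 12]  ✔
[4] values 2, 12, 11; a = 12 is not <= g = 11  ✘
[5] min(8, 2) = 2  ✔
[6] 4g - 3a = 4(11) - 3(12) = 8  ✔
[7] abs(12 - 8) = 4  ✔
[8] e = 1 > -1, so we need g ≤ 9; but g = 11 > 9  ✘
[9] b + d = 4; 4 mod 6 = 4  ✔
[10] g = 11 is in {8, 14, 10, 11}  ✔
[11] g = 11, f = 8; 11 ≥ 8  ✔
[12] c = 6, and 6 ≠ 7  ✔

No — constraints 4 and 8 are not satisfied.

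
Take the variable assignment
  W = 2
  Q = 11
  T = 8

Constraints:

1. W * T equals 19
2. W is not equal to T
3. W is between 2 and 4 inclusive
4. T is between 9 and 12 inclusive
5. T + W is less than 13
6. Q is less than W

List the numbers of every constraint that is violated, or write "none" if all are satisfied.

1. W * T = 2 * 8 = 16, not 19  false
2. W = 2, T = 8; distinct  true
3. W = 2 lies in [2, 4]  true
4. T = 8 is outside [9, 12]  false
5. T + W = 8 + 2 = 10; 10 < 13  true
6. Q = 11, W = 2; 11 ≥ 2 (want <)  false

Constraints 1, 4, and 6 do not hold.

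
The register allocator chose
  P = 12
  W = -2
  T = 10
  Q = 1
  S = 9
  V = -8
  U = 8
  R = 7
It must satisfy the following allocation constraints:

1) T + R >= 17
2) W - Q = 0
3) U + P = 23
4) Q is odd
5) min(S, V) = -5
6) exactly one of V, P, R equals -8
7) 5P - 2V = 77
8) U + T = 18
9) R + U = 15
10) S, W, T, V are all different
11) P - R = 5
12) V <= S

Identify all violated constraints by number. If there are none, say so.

1) T + R = 10 + 7 = 17; 17 ≥ 17  yes
2) W - Q = -2 - 1 = -3, not 0  no
3) U + P = 8 + 12 = 20, not 23  no
4) Q = 1 is odd  yes
5) min(9, -8) = -8, not -5  no
6) V=-8, P=12, R=7; 1 of them equals -8  yes
7) 5P - 2V = 5(12) - 2(-8) = 76, not 77  no
8) U + T = 8 + 10 = 18  yes
9) R + U = 7 + 8 = 15  yes
10) values 9, -2, 10, -8 are pairwise distinct  yes
11) P - R = 12 - 7 = 5  yes
12) V = -8, S = 9; -8 ≤ 9  yes

Violated: 2, 3, 5, 7.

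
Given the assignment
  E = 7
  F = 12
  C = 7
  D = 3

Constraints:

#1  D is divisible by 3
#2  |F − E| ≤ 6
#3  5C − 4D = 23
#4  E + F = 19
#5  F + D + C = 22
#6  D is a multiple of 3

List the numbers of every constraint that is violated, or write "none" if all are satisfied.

Yes — all constraints hold.

#1 3 / 3 = 1, so 3 divides 3 — OK.
#2 |12 − 7| = 5; 5 ≤ 6 — OK.
#3 5C − 4D = 5(7) − 4(3) = 23 — OK.
#4 E + F = 7 + 12 = 19 — OK.
#5 F + D + C = 12 + 3 + 7 = 22 — OK.
#6 3 / 3 = 1, so 3 divides 3 — OK.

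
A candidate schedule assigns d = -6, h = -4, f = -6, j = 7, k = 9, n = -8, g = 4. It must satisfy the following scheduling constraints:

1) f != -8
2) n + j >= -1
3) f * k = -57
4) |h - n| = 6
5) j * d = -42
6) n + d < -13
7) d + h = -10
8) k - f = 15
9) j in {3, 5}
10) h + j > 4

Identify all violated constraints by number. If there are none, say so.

No — constraints 3, 4, 9, and 10 are not satisfied.

1) f = -6, and -6 ≠ -8  yes
2) n + j = -8 + 7 = -1; -1 ≥ -1  yes
3) f * k = -6 * 9 = -54, not -57  no
4) |-4 - (-8)| = 4, not 6  no
5) j * d = 7 * (-6) = -42  yes
6) n + d = -8 + (-6) = -14; -14 < -13  yes
7) d + h = -6 + (-4) = -10  yes
8) k - f = 9 - (-6) = 15  yes
9) j = 7 is not in {3, 5}  no
10) h + j = -4 + 7 = 3; 3 ≤ 4, bound 4 not met  no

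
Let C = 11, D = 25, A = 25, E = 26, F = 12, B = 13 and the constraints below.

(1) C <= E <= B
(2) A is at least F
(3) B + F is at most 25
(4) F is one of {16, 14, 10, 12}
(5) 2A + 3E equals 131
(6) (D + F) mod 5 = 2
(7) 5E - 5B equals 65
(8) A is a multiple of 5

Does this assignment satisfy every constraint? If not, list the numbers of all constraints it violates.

(1) values 11, 26, 13; E = 26 is not <= B = 13  ✘
(2) A = 25, F = 12; 25 ≥ 12  ✔
(3) B + F = 13 + 12 = 25; 25 ≤ 25  ✔
(4) F = 12 is in {16, 14, 10, 12}  ✔
(5) 2A + 3E = 2(25) + 3(26) = 128, not 131  ✘
(6) D + F = 37; 37 mod 5 = 2  ✔
(7) 5E - 5B = 5(26) - 5(13) = 65  ✔
(8) 25 / 5 = 5, so 5 divides 25  ✔

No — constraints 1, 5 are not satisfied.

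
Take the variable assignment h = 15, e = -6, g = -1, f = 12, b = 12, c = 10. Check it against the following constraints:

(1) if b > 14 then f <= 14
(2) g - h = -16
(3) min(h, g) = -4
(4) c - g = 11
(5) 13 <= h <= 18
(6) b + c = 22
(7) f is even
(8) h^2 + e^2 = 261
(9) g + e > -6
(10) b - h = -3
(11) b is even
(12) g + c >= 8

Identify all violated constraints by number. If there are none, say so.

Violated: 3 and 9.

(1) b = 12, not > 14; antecedent false, conditional vacuously true — holds.
(2) g - h = -1 - 15 = -16 — holds.
(3) min(15, -1) = -1, not -4 — does not hold.
(4) c - g = 10 - (-1) = 11 — holds.
(5) h = 15 lies in [13, 18] — holds.
(6) b + c = 12 + 10 = 22 — holds.
(7) f = 12 is even — holds.
(8) h^2 + e^2 = 15^2 + (-6)^2 = 225 + 36 = 261 — holds.
(9) g + e = -1 + (-6) = -7; -7 ≤ -6, bound -6 not met — does not hold.
(10) b - h = 12 - 15 = -3 — holds.
(11) b = 12 is even — holds.
(12) g + c = -1 + 10 = 9; 9 ≥ 8 — holds.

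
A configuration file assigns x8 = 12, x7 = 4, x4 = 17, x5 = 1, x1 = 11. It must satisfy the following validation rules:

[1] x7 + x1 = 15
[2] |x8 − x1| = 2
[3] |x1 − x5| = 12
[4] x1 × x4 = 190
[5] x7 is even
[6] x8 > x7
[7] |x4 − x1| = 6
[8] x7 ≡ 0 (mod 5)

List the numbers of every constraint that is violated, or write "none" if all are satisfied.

No — constraints 2, 3, 4, and 8 are not satisfied.

[1] x7 + x1 = 4 + 11 = 15 — satisfied.
[2] |12 − 11| = 1, not 2 — violated.
[3] |11 − 1| = 10, not 12 — violated.
[4] x1 × x4 = 11 × 17 = 187, not 190 — violated.
[5] x7 = 4 is even — satisfied.
[6] x8 = 12, x7 = 4; 12 > 4 — satisfied.
[7] |17 − 11| = 6 — satisfied.
[8] 4 mod 5 = 4, not 0 — violated.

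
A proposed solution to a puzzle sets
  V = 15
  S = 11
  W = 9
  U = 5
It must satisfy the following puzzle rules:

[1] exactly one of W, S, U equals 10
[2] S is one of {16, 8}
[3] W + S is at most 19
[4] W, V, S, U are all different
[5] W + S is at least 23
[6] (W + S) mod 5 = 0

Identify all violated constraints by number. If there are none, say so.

Constraints 1, 2, 3, 5 are violated.

[1] W=9, S=11, U=5; 0 of them equal 10, not exactly one  ✗
[2] S = 11 is not in {16, 8}  ✗
[3] W + S = 9 + 11 = 20; 20 > 19, bound 19 not met  ✗
[4] values 9, 15, 11, 5 are pairwise distinct  ✓
[5] W + S = 9 + 11 = 20; 20 < 23, bound 23 not met  ✗
[6] W + S = 20; 20 mod 5 = 0  ✓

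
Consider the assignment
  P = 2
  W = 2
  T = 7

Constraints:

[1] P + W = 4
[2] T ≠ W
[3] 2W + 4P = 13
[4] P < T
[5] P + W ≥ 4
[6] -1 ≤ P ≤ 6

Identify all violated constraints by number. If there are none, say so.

The assignment fails constraint 3.

[1] P + W = 2 + 2 = 4  holds
[2] T = 7, W = 2; distinct  holds
[3] 2W + 4P = 2(2) + 4(2) = 12, not 13  fails
[4] P = 2, T = 7; 2 < 7  holds
[5] P + W = 2 + 2 = 4; 4 ≥ 4  holds
[6] P = 2 lies in [-1, 6]  holds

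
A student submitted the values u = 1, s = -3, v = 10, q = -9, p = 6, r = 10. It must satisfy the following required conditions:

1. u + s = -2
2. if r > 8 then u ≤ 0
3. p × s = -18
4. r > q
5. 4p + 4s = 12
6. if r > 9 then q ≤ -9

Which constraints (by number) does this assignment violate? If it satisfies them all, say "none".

No — constraint 2 is not satisfied.

1. u + s = 1 + (-3) = -2  OK
2. r = 10 > 8, so we need u ≤ 0; but u = 1 > 0  FAIL
3. p × s = 6 × (-3) = -18  OK
4. r = 10, q = -9; 10 > -9  OK
5. 4p + 4s = 4(6) + 4(-3) = 12  OK
6. r = 10 > 9, so we need q ≤ -9; q = -9 ≤ -9  OK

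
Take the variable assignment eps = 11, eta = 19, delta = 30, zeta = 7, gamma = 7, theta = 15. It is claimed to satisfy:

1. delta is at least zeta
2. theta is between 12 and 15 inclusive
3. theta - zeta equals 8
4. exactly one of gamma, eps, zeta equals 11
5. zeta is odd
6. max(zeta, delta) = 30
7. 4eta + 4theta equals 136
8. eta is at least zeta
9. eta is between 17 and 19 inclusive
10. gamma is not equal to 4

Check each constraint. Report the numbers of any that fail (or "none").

1. delta = 30, zeta = 7; 30 ≥ 7 — holds.
2. theta = 15 lies in [12, 15] — holds.
3. theta - zeta = 15 - 7 = 8 — holds.
4. gamma=7, eps=11, zeta=7; 1 of them equals 11 — holds.
5. zeta = 7 is odd — holds.
6. max(7, 30) = 30 — holds.
7. 4eta + 4theta = 4(19) + 4(15) = 136 — holds.
8. eta = 19, zeta = 7; 19 ≥ 7 — holds.
9. eta = 19 lies in [17, 19] — holds.
10. gamma = 7, and 7 ≠ 4 — holds.

None — every constraint holds.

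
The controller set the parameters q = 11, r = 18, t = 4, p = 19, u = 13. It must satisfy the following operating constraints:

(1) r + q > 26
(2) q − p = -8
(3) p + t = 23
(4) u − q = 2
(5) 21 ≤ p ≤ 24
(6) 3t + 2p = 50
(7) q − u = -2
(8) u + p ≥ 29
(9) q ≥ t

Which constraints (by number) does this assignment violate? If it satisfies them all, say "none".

The assignment fails constraint 5.

(1) r + q = 18 + 11 = 29; 29 > 26 — satisfied.
(2) q − p = 11 − 19 = -8 — satisfied.
(3) p + t = 19 + 4 = 23 — satisfied.
(4) u − q = 13 − 11 = 2 — satisfied.
(5) p = 19 is outside [21, 24] — violated.
(6) 3t + 2p = 3(4) + 2(19) = 50 — satisfied.
(7) q − u = 11 − 13 = -2 — satisfied.
(8) u + p = 13 + 19 = 32; 32 ≥ 29 — satisfied.
(9) q = 11, t = 4; 11 ≥ 4 — satisfied.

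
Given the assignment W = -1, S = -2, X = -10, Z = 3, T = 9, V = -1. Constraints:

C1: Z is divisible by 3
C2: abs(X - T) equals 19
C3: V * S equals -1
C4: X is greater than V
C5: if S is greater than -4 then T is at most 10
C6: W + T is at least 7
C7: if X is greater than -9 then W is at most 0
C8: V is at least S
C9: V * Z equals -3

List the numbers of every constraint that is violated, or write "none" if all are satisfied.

C1: 3 / 3 = 1, so 3 divides 3 — OK.
C2: abs(-10 - 9) = 19 — OK.
C3: V * S = -1 * (-2) = 2, not -1 — violated.
C4: X = -10, V = -1; -10 ≤ -1 (want >) — violated.
C5: S = -2 > -4, so we need T ≤ 10; T = 9 ≤ 10 — OK.
C6: W + T = -1 + 9 = 8; 8 ≥ 7 — OK.
C7: X = -10, not > -9; antecedent false, conditional vacuously true — OK.
C8: V = -1, S = -2; -1 ≥ -2 — OK.
C9: V * Z = -1 * 3 = -3 — OK.

Constraints 3 and 4 do not hold.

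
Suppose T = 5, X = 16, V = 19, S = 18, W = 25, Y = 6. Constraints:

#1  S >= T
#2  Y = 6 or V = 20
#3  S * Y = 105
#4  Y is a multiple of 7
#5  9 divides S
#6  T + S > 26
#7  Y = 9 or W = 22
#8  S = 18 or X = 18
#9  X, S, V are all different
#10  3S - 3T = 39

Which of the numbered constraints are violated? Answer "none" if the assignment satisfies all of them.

#1 S = 18, T = 5; 18 ≥ 5  OK
#2 Y = 6 = 6 (first disjunct)  OK
#3 S * Y = 18 * 6 = 108, not 105  FAIL
#4 6 = 7*0 + 6, so 7 does not divide 6  FAIL
#5 18 / 9 = 2, so 9 divides 18  OK
#6 T + S = 5 + 18 = 23; 23 ≤ 26, bound 26 not met  FAIL
#7 Y = 6 ≠ 9 and W = 25 ≠ 22; both disjuncts false  FAIL
#8 S = 18 = 18 (first disjunct)  OK
#9 values 16, 18, 19 are pairwise distinct  OK
#10 3S - 3T = 3(18) - 3(5) = 39  OK

The assignment fails constraints 3, 4, 6, and 7.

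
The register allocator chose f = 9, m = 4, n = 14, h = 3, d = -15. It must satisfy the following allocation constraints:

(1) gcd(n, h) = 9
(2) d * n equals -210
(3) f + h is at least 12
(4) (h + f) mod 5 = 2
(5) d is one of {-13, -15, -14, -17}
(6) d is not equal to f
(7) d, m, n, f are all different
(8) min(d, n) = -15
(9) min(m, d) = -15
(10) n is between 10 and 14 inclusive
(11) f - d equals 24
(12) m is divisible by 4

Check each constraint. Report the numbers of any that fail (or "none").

The assignment fails constraint 1.

(1) gcd(14, 3) = 1, not 9 — violated.
(2) d * n = -15 * 14 = -210 — OK.
(3) f + h = 9 + 3 = 12; 12 ≥ 12 — OK.
(4) h + f = 12; 12 mod 5 = 2 — OK.
(5) d = -15 is in {-13, -15, -14, -17} — OK.
(6) d = -15, f = 9; distinct — OK.
(7) values -15, 4, 14, 9 are pairwise distinct — OK.
(8) min(-15, 14) = -15 — OK.
(9) min(4, -15) = -15 — OK.
(10) n = 14 lies in [10, 14] — OK.
(11) f - d = 9 - (-15) = 24 — OK.
(12) 4 / 4 = 1, so 4 divides 4 — OK.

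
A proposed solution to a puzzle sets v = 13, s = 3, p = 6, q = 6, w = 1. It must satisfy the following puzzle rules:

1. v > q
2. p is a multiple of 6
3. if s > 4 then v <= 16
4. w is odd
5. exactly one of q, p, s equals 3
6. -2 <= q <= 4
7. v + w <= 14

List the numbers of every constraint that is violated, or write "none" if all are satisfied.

1. v = 13, q = 6; 13 > 6 — OK.
2. 6 / 6 = 1, so 6 divides 6 — OK.
3. s = 3, not > 4; antecedent false, conditional vacuously true — OK.
4. w = 1 is odd — OK.
5. q=6, p=6, s=3; 1 of them equals 3 — OK.
6. q = 6 is outside [-2, 4] — violated.
7. v + w = 13 + 1 = 14; 14 ≤ 14 — OK.

Constraint 6 does not hold.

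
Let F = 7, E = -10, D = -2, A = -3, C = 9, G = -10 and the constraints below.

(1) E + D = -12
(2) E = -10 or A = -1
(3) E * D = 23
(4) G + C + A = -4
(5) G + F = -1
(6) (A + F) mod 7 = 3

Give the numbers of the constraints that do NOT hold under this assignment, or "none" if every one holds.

Violated: 3, 5, and 6.

(1) E + D = -10 + (-2) = -12 — OK.
(2) E = -10 = -10 (first disjunct) — OK.
(3) E * D = -10 * (-2) = 20, not 23 — violated.
(4) G + C + A = -10 + 9 + (-3) = -4 — OK.
(5) G + F = -10 + 7 = -3, not -1 — violated.
(6) A + F = 4; 4 mod 7 = 4, not 3 — violated.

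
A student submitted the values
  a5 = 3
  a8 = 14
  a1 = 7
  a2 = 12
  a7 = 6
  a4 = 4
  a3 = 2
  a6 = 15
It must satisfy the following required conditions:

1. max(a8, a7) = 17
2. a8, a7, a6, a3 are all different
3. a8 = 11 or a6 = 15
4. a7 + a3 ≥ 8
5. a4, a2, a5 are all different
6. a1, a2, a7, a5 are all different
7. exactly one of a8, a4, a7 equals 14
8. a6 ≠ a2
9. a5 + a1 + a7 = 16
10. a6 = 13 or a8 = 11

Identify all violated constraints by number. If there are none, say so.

1. max(14, 6) = 14, not 17  ✗
2. values 14, 6, 15, 2 are pairwise distinct  ✓
3. a8 = 14 ≠ 11, but a6 = 15 = 15 (second disjunct)  ✓
4. a7 + a3 = 6 + 2 = 8; 8 ≥ 8  ✓
5. values 4, 12, 3 are pairwise distinct  ✓
6. values 7, 12, 6, 3 are pairwise distinct  ✓
7. a8=14, a4=4, a7=6; 1 of them equals 14  ✓
8. a6 = 15, a2 = 12; distinct  ✓
9. a5 + a1 + a7 = 3 + 7 + 6 = 16  ✓
10. a6 = 15 ≠ 13 and a8 = 14 ≠ 11; both disjuncts false  ✗

Violated: 1 and 10.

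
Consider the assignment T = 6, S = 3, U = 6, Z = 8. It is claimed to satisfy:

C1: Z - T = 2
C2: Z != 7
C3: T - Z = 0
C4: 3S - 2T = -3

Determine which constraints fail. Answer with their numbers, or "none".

Constraint 3 is violated.

C1: Z - T = 8 - 6 = 2  holds
C2: Z = 8, and 8 ≠ 7  holds
C3: T - Z = 6 - 8 = -2, not 0  fails
C4: 3S - 2T = 3(3) - 2(6) = -3  holds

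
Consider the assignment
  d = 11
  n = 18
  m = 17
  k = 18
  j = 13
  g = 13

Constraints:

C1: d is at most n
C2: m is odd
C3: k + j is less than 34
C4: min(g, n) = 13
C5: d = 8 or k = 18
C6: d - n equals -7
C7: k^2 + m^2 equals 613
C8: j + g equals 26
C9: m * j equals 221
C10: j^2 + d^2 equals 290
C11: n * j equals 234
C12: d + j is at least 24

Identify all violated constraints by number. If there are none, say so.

The assignment satisfies every constraint.

C1: d = 11, n = 18; 11 ≤ 18 — OK.
C2: m = 17 is odd — OK.
C3: k + j = 18 + 13 = 31; 31 < 34 — OK.
C4: min(13, 18) = 13 — OK.
C5: d = 11 ≠ 8, but k = 18 = 18 (second disjunct) — OK.
C6: d - n = 11 - 18 = -7 — OK.
C7: k^2 + m^2 = 18^2 + 17^2 = 324 + 289 = 613 — OK.
C8: j + g = 13 + 13 = 26 — OK.
C9: m * j = 17 * 13 = 221 — OK.
C10: j^2 + d^2 = 13^2 + 11^2 = 169 + 121 = 290 — OK.
C11: n * j = 18 * 13 = 234 — OK.
C12: d + j = 11 + 13 = 24; 24 ≥ 24 — OK.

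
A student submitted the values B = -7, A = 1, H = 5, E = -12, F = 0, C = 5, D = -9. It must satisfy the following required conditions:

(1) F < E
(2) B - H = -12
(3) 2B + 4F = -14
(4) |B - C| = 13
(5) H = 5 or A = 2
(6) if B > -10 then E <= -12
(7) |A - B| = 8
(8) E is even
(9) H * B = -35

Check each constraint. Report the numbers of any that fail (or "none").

Violated: 1 and 4.

(1) F = 0, E = -12; 0 ≥ -12 (want <) — violated.
(2) B - H = -7 - 5 = -12 — OK.
(3) 2B + 4F = 2(-7) + 4(0) = -14 — OK.
(4) |-7 - 5| = 12, not 13 — violated.
(5) H = 5 = 5 (first disjunct) — OK.
(6) B = -7 > -10, so we need E ≤ -12; E = -12 ≤ -12 — OK.
(7) |1 - (-7)| = 8 — OK.
(8) E = -12 is even — OK.
(9) H * B = 5 * (-7) = -35 — OK.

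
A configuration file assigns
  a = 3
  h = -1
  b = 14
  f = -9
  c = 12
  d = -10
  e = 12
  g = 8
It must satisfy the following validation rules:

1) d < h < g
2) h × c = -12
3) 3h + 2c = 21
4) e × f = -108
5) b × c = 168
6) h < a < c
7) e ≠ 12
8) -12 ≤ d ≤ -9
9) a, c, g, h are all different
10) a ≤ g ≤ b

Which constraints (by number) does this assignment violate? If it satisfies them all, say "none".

Constraint 7 does not hold.

1) values -10 < -1 < 8 — holds.
2) h × c = -1 × 12 = -12 — holds.
3) 3h + 2c = 3(-1) + 2(12) = 21 — holds.
4) e × f = 12 × (-9) = -108 — holds.
5) b × c = 14 × 12 = 168 — holds.
6) values -1 < 3 < 12 — holds.
7) e = 12, but 12 is required to differ — fails.
8) d = -10 lies in [-12, -9] — holds.
9) values 3, 12, 8, -1 are pairwise distinct — holds.
10) values 3 ≤ 8 ≤ 14 — holds.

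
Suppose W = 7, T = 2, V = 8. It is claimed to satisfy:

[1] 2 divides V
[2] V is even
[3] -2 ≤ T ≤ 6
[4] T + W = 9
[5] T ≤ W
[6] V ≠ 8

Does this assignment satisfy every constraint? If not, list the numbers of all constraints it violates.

[1] 8 / 2 = 4, so 2 divides 8  true
[2] V = 8 is even  true
[3] T = 2 lies in [-2, 6]  true
[4] T + W = 2 + 7 = 9  true
[5] T = 2, W = 7; 2 ≤ 7  true
[6] V = 8, but 8 is required to differ  false

Constraint 6 is violated.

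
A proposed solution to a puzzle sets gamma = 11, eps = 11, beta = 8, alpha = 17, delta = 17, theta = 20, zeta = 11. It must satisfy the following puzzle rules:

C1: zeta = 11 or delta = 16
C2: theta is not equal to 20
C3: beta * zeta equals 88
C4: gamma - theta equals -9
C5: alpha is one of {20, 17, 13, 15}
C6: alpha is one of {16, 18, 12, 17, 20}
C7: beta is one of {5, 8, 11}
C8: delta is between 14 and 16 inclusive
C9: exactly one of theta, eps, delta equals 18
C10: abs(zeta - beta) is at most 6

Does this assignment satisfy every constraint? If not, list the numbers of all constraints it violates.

Constraints 2, 8, and 9 are violated.

C1: zeta = 11 = 11 (first disjunct)  OK
C2: theta = 20, but 20 is required to differ  FAIL
C3: beta * zeta = 8 * 11 = 88  OK
C4: gamma - theta = 11 - 20 = -9  OK
C5: alpha = 17 is in {20, 17, 13, 15}  OK
C6: alpha = 17 is in {16, 18, 12, 17, 20}  OK
C7: beta = 8 is in {5, 8, 11}  OK
C8: delta = 17 is outside [14, 16]  FAIL
C9: theta=20, eps=11, delta=17; 0 of them equal 18, not exactly one  FAIL
C10: abs(11 - 8) = 3; 3 ≤ 6  OK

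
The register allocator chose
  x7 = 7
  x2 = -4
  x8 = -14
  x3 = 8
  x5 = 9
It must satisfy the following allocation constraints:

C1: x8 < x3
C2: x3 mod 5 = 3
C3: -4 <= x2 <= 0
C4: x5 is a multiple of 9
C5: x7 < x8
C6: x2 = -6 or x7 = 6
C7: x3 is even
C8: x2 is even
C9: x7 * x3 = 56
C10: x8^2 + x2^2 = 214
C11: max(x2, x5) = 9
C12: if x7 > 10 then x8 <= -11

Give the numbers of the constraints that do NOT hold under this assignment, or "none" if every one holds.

Constraints 5, 6, 10 do not hold.

C1: x8 = -14, x3 = 8; -14 < 8  holds
C2: 8 mod 5 = 3  holds
C3: x2 = -4 lies in [-4, 0]  holds
C4: 9 / 9 = 1, so 9 divides 9  holds
C5: x7 = 7, x8 = -14; 7 ≥ -14 (want <)  fails
C6: x2 = -4 ≠ -6 and x7 = 7 ≠ 6; both disjuncts false  fails
C7: x3 = 8 is even  holds
C8: x2 = -4 is even  holds
C9: x7 * x3 = 7 * 8 = 56  holds
C10: x8^2 + x2^2 = (-14)^2 + (-4)^2 = 196 + 16 = 212, not 214  fails
C11: max(-4, 9) = 9  holds
C12: x7 = 7, not > 10; antecedent false, conditional vacuously true  holds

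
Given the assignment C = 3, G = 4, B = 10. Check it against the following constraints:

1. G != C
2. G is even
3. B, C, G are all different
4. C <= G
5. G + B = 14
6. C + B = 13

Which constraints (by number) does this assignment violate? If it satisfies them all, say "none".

1. G = 4, C = 3; distinct  holds
2. G = 4 is even  holds
3. values 10, 3, 4 are pairwise distinct  holds
4. C = 3, G = 4; 3 ≤ 4  holds
5. G + B = 4 + 10 = 14  holds
6. C + B = 3 + 10 = 13  holds

All constraints are satisfied.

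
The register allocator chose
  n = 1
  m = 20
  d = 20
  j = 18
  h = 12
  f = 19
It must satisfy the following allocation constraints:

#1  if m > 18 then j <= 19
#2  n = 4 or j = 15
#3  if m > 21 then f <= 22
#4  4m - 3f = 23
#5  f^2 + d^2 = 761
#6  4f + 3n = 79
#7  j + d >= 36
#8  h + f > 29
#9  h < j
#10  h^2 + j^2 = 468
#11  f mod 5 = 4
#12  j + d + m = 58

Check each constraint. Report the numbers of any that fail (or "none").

No — constraint 2 is not satisfied.

#1 m = 20 > 18, so we need j ≤ 19; j = 18 ≤ 19  ✓
#2 n = 1 ≠ 4 and j = 18 ≠ 15; both disjuncts false  ✗
#3 m = 20, not > 21; antecedent false, conditional vacuously true  ✓
#4 4m - 3f = 4(20) - 3(19) = 23  ✓
#5 f^2 + d^2 = 19^2 + 20^2 = 361 + 400 = 761  ✓
#6 4f + 3n = 4(19) + 3(1) = 79  ✓
#7 j + d = 18 + 20 = 38; 38 ≥ 36  ✓
#8 h + f = 12 + 19 = 31; 31 > 29  ✓
#9 h = 12, j = 18; 12 < 18  ✓
#10 h^2 + j^2 = 12^2 + 18^2 = 144 + 324 = 468  ✓
#11 19 mod 5 = 4  ✓
#12 j + d + m = 18 + 20 + 20 = 58  ✓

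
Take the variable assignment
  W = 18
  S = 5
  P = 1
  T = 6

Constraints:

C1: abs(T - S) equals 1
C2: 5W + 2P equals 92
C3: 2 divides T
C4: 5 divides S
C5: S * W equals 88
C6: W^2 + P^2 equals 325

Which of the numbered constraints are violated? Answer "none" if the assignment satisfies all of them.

C1: abs(6 - 5) = 1  yes
C2: 5W + 2P = 5(18) + 2(1) = 92  yes
C3: 6 / 2 = 3, so 2 divides 6  yes
C4: 5 / 5 = 1, so 5 divides 5  yes
C5: S * W = 5 * 18 = 90, not 88  no
C6: W^2 + P^2 = 18^2 + 1^2 = 324 + 1 = 325  yes

Constraint 5 does not hold.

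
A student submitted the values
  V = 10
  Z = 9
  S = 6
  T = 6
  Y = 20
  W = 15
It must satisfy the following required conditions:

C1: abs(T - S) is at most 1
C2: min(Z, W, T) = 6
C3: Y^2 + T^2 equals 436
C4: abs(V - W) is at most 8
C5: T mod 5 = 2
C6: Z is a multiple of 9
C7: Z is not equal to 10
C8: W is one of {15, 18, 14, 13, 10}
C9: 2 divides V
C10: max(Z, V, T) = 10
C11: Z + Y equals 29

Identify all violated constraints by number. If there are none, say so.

C1: abs(6 - 6) = 0; 0 ≤ 1 — satisfied.
C2: min(9, 15, 6) = 6 — satisfied.
C3: Y^2 + T^2 = 20^2 + 6^2 = 400 + 36 = 436 — satisfied.
C4: abs(10 - 15) = 5; 5 ≤ 8 — satisfied.
C5: 6 mod 5 = 1, not 2 — violated.
C6: 9 / 9 = 1, so 9 divides 9 — satisfied.
C7: Z = 9, and 9 ≠ 10 — satisfied.
C8: W = 15 is in {15, 18, 14, 13, 10} — satisfied.
C9: 10 / 2 = 5, so 2 divides 10 — satisfied.
C10: max(9, 10, 6) = 10 — satisfied.
C11: Z + Y = 9 + 20 = 29 — satisfied.

The assignment fails constraint 5.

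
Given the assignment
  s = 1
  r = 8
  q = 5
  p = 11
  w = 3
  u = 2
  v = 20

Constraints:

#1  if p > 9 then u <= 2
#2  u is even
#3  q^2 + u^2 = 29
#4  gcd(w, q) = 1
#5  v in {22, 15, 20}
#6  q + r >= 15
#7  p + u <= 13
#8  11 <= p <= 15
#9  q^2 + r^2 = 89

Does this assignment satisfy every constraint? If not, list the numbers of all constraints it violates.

Violated: 6.

#1 p = 11 > 9, so we need u ≤ 2; u = 2 ≤ 2  true
#2 u = 2 is even  true
#3 q^2 + u^2 = 5^2 + 2^2 = 25 + 4 = 29  true
#4 gcd(3, 5) = 1  true
#5 v = 20 is in {22, 15, 20}  true
#6 q + r = 5 + 8 = 13; 13 < 15, bound 15 not met  false
#7 p + u = 11 + 2 = 13; 13 ≤ 13  true
#8 p = 11 lies in [11, 15]  true
#9 q^2 + r^2 = 5^2 + 8^2 = 25 + 64 = 89  true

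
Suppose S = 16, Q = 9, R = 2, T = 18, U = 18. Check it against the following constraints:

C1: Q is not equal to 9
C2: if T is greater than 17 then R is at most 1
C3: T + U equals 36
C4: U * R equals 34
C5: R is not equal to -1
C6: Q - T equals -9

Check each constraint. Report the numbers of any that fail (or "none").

C1: Q = 9, but 9 is required to differ  ✘
C2: T = 18 > 17, so we need R ≤ 1; but R = 2 > 1  ✘
C3: T + U = 18 + 18 = 36  ✔
C4: U * R = 18 * 2 = 36, not 34  ✘
C5: R = 2, and 2 ≠ -1  ✔
C6: Q - T = 9 - 18 = -9  ✔

Constraints 1, 2, and 4 do not hold.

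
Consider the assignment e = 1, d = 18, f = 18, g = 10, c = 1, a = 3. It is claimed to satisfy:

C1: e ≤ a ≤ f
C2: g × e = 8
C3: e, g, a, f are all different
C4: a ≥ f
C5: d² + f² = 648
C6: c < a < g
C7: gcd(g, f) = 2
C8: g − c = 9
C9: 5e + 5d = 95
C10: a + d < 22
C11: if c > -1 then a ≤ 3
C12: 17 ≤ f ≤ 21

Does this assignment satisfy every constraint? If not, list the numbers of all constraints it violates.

No — constraints 2, 4 are not satisfied.

C1: values 1 ≤ 3 ≤ 18 — holds.
C2: g × e = 10 × 1 = 10, not 8 — does not hold.
C3: values 1, 10, 3, 18 are pairwise distinct — holds.
C4: a = 3, f = 18; 3 < 18 (want ≥) — does not hold.
C5: d² + f² = 18² + 18² = 324 + 324 = 648 — holds.
C6: values 1 < 3 < 10 — holds.
C7: gcd(10, 18) = 2 — holds.
C8: g − c = 10 − 1 = 9 — holds.
C9: 5e + 5d = 5(1) + 5(18) = 95 — holds.
C10: a + d = 3 + 18 = 21; 21 < 22 — holds.
C11: c = 1 > -1, so we need a ≤ 3; a = 3 ≤ 3 — holds.
C12: f = 18 lies in [17, 21] — holds.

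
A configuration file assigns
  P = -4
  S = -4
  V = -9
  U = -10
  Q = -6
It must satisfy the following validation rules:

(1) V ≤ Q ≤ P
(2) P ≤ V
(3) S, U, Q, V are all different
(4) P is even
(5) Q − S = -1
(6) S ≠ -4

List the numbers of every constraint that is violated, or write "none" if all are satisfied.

Constraints 2, 5, and 6 do not hold.

(1) values -9 ≤ -6 ≤ -4 — holds.
(2) P = -4, V = -9; -4 > -9 (want ≤) — does not hold.
(3) values -4, -10, -6, -9 are pairwise distinct — holds.
(4) P = -4 is even — holds.
(5) Q − S = -6 − (-4) = -2, not -1 — does not hold.
(6) S = -4, but -4 is required to differ — does not hold.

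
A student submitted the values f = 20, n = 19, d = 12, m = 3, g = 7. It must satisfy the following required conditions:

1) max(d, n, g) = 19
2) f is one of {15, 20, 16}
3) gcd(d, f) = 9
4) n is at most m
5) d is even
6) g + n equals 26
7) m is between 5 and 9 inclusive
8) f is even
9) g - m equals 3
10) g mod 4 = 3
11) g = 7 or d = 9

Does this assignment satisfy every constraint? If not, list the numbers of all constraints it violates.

1) max(12, 19, 7) = 19  true
2) f = 20 is in {15, 20, 16}  true
3) gcd(12, 20) = 4, not 9  false
4) n = 19, m = 3; 19 > 3 (want ≤)  false
5) d = 12 is even  true
6) g + n = 7 + 19 = 26  true
7) m = 3 is outside [5, 9]  false
8) f = 20 is even  true
9) g - m = 7 - 3 = 4, not 3  false
10) 7 mod 4 = 3  true
11) g = 7 = 7 (first disjunct)  true

No — constraints 3, 4, 7, and 9 are not satisfied.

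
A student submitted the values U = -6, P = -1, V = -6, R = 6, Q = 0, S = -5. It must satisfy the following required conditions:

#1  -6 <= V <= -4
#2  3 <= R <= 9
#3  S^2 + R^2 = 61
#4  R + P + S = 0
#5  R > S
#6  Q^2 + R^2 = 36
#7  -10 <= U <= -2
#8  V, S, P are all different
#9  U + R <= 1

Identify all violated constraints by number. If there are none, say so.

#1 V = -6 lies in [-6, -4]  ✔
#2 R = 6 lies in [3, 9]  ✔
#3 S^2 + R^2 = (-5)^2 + 6^2 = 25 + 36 = 61  ✔
#4 R + P + S = 6 + (-1) + (-5) = 0  ✔
#5 R = 6, S = -5; 6 > -5  ✔
#6 Q^2 + R^2 = 0^2 + 6^2 = 0 + 36 = 36  ✔
#7 U = -6 lies in [-10, -2]  ✔
#8 values -6, -5, -1 are pairwise distinct  ✔
#9 U + R = -6 + 6 = 0; 0 ≤ 1  ✔

None — every constraint holds.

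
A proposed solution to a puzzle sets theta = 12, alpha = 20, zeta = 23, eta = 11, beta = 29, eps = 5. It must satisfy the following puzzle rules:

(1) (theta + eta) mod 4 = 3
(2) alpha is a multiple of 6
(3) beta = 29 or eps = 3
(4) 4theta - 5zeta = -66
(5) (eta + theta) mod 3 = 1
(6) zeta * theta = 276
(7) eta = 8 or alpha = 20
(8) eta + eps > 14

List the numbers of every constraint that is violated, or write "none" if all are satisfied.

(1) theta + eta = 23; 23 mod 4 = 3  OK
(2) 20 = 6*3 + 2, so 6 does not divide 20  FAIL
(3) beta = 29 = 29 (first disjunct)  OK
(4) 4theta - 5zeta = 4(12) - 5(23) = -67, not -66  FAIL
(5) eta + theta = 23; 23 mod 3 = 2, not 1  FAIL
(6) zeta * theta = 23 * 12 = 276  OK
(7) eta = 11 ≠ 8, but alpha = 20 = 20 (second disjunct)  OK
(8) eta + eps = 11 + 5 = 16; 16 > 14  OK

Violated: 2, 4, 5.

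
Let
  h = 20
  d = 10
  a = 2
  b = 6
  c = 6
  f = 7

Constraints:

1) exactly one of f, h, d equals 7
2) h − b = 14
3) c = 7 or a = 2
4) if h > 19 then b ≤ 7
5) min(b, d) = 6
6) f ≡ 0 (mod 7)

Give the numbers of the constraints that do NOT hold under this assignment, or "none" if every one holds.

No violations.

1) f=7, h=20, d=10; 1 of them equals 7 — holds.
2) h − b = 20 − 6 = 14 — holds.
3) c = 6 ≠ 7, but a = 2 = 2 (second disjunct) — holds.
4) h = 20 > 19, so we need b ≤ 7; b = 6 ≤ 7 — holds.
5) min(6, 10) = 6 — holds.
6) 7 mod 7 = 0 — holds.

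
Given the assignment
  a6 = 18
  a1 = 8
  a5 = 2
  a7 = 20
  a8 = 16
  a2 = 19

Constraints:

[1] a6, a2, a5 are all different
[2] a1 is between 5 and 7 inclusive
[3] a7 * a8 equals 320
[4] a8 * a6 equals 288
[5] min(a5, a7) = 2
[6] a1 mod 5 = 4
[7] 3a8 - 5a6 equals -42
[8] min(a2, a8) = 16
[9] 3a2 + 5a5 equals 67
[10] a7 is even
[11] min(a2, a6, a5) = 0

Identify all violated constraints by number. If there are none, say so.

Violated: 2, 6, and 11.

[1] values 18, 19, 2 are pairwise distinct — OK.
[2] a1 = 8 is outside [5, 7] — violated.
[3] a7 * a8 = 20 * 16 = 320 — OK.
[4] a8 * a6 = 16 * 18 = 288 — OK.
[5] min(2, 20) = 2 — OK.
[6] 8 mod 5 = 3, not 4 — violated.
[7] 3a8 - 5a6 = 3(16) - 5(18) = -42 — OK.
[8] min(19, 16) = 16 — OK.
[9] 3a2 + 5a5 = 3(19) + 5(2) = 67 — OK.
[10] a7 = 20 is even — OK.
[11] min(19, 18, 2) = 2, not 0 — violated.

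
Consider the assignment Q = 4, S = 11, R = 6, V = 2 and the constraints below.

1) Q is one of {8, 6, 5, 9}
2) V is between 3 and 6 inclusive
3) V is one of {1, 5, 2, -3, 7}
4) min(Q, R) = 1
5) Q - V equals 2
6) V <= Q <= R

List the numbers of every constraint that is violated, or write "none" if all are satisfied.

Constraints 1, 2, and 4 do not hold.

1) Q = 4 is not in {8, 6, 5, 9}  FAIL
2) V = 2 is outside [3, 6]  FAIL
3) V = 2 is in {1, 5, 2, -3, 7}  OK
4) min(4, 6) = 4, not 1  FAIL
5) Q - V = 4 - 2 = 2  OK
6) values 2 <= 4 <= 6  OK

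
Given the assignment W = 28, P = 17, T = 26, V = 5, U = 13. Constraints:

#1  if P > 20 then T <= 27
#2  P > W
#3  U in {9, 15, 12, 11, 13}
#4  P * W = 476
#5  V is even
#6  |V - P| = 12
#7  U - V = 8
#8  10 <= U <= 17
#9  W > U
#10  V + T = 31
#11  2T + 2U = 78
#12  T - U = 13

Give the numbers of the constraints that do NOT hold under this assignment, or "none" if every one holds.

#1 P = 17, not > 20; antecedent false, conditional vacuously true — holds.
#2 P = 17, W = 28; 17 ≤ 28 (want >) — fails.
#3 U = 13 is in {9, 15, 12, 11, 13} — holds.
#4 P * W = 17 * 28 = 476 — holds.
#5 V = 5 is odd — fails.
#6 |5 - 17| = 12 — holds.
#7 U - V = 13 - 5 = 8 — holds.
#8 U = 13 lies in [10, 17] — holds.
#9 W = 28, U = 13; 28 > 13 — holds.
#10 V + T = 5 + 26 = 31 — holds.
#11 2T + 2U = 2(26) + 2(13) = 78 — holds.
#12 T - U = 26 - 13 = 13 — holds.

Constraints 2 and 5 are violated.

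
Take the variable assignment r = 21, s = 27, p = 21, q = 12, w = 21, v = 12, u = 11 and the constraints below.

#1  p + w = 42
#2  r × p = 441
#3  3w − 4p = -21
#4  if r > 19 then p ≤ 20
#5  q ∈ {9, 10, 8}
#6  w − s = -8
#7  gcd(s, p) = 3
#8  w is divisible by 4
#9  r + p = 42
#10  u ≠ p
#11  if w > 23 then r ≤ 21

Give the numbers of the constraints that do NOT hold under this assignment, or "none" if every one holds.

#1 p + w = 21 + 21 = 42  OK
#2 r × p = 21 × 21 = 441  OK
#3 3w − 4p = 3(21) − 4(21) = -21  OK
#4 r = 21 > 19, so we need p ≤ 20; but p = 21 > 20  FAIL
#5 q = 12 is not in {9, 10, 8}  FAIL
#6 w − s = 21 − 27 = -6, not -8  FAIL
#7 gcd(27, 21) = 3  OK
#8 21 = 4×5 + 1, so 4 does not divide 21  FAIL
#9 r + p = 21 + 21 = 42  OK
#10 u = 11, p = 21; distinct  OK
#11 w = 21, not > 23; antecedent false, conditional vacuously true  OK

No — constraints 4, 5, 6, and 8 are not satisfied.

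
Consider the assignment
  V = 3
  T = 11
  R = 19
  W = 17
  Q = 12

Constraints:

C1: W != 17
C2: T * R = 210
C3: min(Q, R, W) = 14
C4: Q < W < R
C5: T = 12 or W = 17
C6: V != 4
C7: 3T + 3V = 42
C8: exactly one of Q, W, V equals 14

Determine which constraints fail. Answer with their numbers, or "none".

C1: W = 17, but 17 is required to differ — violated.
C2: T * R = 11 * 19 = 209, not 210 — violated.
C3: min(12, 19, 17) = 12, not 14 — violated.
C4: values 12 < 17 < 19 — OK.
C5: T = 11 ≠ 12, but W = 17 = 17 (second disjunct) — OK.
C6: V = 3, and 3 ≠ 4 — OK.
C7: 3T + 3V = 3(11) + 3(3) = 42 — OK.
C8: Q=12, W=17, V=3; 0 of them equal 14, not exactly one — violated.

Violated: 1, 2, 3, and 8.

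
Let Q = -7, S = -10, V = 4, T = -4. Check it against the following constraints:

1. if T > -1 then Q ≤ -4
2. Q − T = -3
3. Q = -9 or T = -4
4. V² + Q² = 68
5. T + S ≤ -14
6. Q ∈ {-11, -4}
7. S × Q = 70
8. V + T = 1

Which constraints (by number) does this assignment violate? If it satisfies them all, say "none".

1. T = -4, not > -1; antecedent false, conditional vacuously true  ✓
2. Q − T = -7 − (-4) = -3  ✓
3. Q = -7 ≠ -9, but T = -4 = -4 (second disjunct)  ✓
4. V² + Q² = 4² + (-7)² = 16 + 49 = 65, not 68  ✗
5. T + S = -4 + (-10) = -14; -14 ≤ -14  ✓
6. Q = -7 is not in {-11, -4}  ✗
7. S × Q = -10 × (-7) = 70  ✓
8. V + T = 4 + (-4) = 0, not 1  ✗

No — constraints 4, 6, and 8 are not satisfied.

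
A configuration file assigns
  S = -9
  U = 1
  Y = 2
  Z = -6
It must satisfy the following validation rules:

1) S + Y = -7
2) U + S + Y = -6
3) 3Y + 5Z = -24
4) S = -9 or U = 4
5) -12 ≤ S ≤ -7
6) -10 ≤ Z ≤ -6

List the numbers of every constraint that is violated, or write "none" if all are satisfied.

None — every constraint holds.

1) S + Y = -9 + 2 = -7 — OK.
2) U + S + Y = 1 + (-9) + 2 = -6 — OK.
3) 3Y + 5Z = 3(2) + 5(-6) = -24 — OK.
4) S = -9 = -9 (first disjunct) — OK.
5) S = -9 lies in [-12, -7] — OK.
6) Z = -6 lies in [-10, -6] — OK.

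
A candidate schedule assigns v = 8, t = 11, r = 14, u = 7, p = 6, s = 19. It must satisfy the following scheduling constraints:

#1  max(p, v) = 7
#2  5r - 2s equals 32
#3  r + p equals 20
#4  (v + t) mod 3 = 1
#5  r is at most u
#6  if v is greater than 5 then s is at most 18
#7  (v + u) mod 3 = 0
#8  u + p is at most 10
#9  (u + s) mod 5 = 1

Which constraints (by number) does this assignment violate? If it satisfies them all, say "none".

#1 max(6, 8) = 8, not 7  ✘
#2 5r - 2s = 5(14) - 2(19) = 32  ✔
#3 r + p = 14 + 6 = 20  ✔
#4 v + t = 19; 19 mod 3 = 1  ✔
#5 r = 14, u = 7; 14 > 7 (want ≤)  ✘
#6 v = 8 > 5, so we need s ≤ 18; but s = 19 > 18  ✘
#7 v + u = 15; 15 mod 3 = 0  ✔
#8 u + p = 7 + 6 = 13; 13 > 10, bound 10 not met  ✘
#9 u + s = 26; 26 mod 5 = 1  ✔

No — constraints 1, 5, 6, 8 are not satisfied.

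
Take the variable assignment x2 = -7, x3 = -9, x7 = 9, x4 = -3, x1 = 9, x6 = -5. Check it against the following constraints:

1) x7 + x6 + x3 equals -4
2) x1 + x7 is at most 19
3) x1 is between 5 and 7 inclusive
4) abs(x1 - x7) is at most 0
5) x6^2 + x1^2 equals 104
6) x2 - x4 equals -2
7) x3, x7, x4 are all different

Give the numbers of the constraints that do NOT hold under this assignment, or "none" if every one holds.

Violated: 1, 3, 5, and 6.

1) x7 + x6 + x3 = 9 + (-5) + (-9) = -5, not -4  ✗
2) x1 + x7 = 9 + 9 = 18; 18 ≤ 19  ✓
3) x1 = 9 is outside [5, 7]  ✗
4) abs(9 - 9) = 0; 0 ≤ 0  ✓
5) x6^2 + x1^2 = (-5)^2 + 9^2 = 25 + 81 = 106, not 104  ✗
6) x2 - x4 = -7 - (-3) = -4, not -2  ✗
7) values -9, 9, -3 are pairwise distinct  ✓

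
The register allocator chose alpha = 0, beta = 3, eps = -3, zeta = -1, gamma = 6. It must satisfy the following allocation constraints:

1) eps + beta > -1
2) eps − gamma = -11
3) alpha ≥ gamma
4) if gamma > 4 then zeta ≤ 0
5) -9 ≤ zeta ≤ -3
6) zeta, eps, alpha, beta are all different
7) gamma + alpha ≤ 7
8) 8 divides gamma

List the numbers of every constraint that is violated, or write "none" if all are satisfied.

1) eps + beta = -3 + 3 = 0; 0 > -1  holds
2) eps − gamma = -3 − 6 = -9, not -11  fails
3) alpha = 0, gamma = 6; 0 < 6 (want ≥)  fails
4) gamma = 6 > 4, so we need zeta ≤ 0; zeta = -1 ≤ 0  holds
5) zeta = -1 is outside [-9, -3]  fails
6) values -1, -3, 0, 3 are pairwise distinct  holds
7) gamma + alpha = 6 + 0 = 6; 6 ≤ 7  holds
8) 6 = 8×0 + 6, so 8 does not divide 6  fails

The assignment fails constraints 2, 3, 5, 8.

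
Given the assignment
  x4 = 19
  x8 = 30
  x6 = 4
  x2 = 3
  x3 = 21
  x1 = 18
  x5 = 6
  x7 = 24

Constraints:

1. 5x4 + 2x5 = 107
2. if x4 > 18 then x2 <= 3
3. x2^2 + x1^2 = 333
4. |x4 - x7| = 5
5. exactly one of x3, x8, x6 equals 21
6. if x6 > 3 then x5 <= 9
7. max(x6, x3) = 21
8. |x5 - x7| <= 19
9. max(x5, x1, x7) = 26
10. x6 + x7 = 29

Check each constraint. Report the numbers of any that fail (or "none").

1. 5x4 + 2x5 = 5(19) + 2(6) = 107  OK
2. x4 = 19 > 18, so we need x2 ≤ 3; x2 = 3 ≤ 3  OK
3. x2^2 + x1^2 = 3^2 + 18^2 = 9 + 324 = 333  OK
4. |19 - 24| = 5  OK
5. x3=21, x8=30, x6=4; 1 of them equals 21  OK
6. x6 = 4 > 3, so we need x5 ≤ 9; x5 = 6 ≤ 9  OK
7. max(4, 21) = 21  OK
8. |6 - 24| = 18; 18 ≤ 19  OK
9. max(6, 18, 24) = 24, not 26  FAIL
10. x6 + x7 = 4 + 24 = 28, not 29  FAIL

The assignment fails constraints 9 and 10.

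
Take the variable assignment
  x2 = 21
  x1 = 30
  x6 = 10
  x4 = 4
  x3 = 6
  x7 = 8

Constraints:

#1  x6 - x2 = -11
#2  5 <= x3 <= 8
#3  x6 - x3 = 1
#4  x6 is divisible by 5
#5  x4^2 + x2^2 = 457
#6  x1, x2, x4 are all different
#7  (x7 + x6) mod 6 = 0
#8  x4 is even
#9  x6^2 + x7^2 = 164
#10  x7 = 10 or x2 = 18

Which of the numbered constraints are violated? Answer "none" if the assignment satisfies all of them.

Violated: 3, 10.

#1 x6 - x2 = 10 - 21 = -11 — OK.
#2 x3 = 6 lies in [5, 8] — OK.
#3 x6 - x3 = 10 - 6 = 4, not 1 — violated.
#4 10 / 5 = 2, so 5 divides 10 — OK.
#5 x4^2 + x2^2 = 4^2 + 21^2 = 16 + 441 = 457 — OK.
#6 values 30, 21, 4 are pairwise distinct — OK.
#7 x7 + x6 = 18; 18 mod 6 = 0 — OK.
#8 x4 = 4 is even — OK.
#9 x6^2 + x7^2 = 10^2 + 8^2 = 100 + 64 = 164 — OK.
#10 x7 = 8 ≠ 10 and x2 = 21 ≠ 18; both disjuncts false — violated.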